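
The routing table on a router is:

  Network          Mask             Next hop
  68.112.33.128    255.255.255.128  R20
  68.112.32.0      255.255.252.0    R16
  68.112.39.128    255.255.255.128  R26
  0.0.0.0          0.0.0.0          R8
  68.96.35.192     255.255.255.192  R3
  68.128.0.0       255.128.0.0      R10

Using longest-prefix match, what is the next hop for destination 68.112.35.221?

R16

Routes whose prefix contains 68.112.35.221:
  0.0.0.0/0 (default, matches everything) -> R8
  68.112.32.0/22 (68.112.32.0 - 68.112.35.255) -> R16
More-specific entries that do NOT match:
  68.96.35.192/26 (68.96.35.192 - 68.96.35.255) does not contain 68.112.35.221
  68.112.33.128/25 (68.112.33.128 - 68.112.33.255) does not contain 68.112.35.221
  68.112.39.128/25 (68.112.39.128 - 68.112.39.255) does not contain 68.112.35.221
Longest matching prefix is /22 -> next hop R16.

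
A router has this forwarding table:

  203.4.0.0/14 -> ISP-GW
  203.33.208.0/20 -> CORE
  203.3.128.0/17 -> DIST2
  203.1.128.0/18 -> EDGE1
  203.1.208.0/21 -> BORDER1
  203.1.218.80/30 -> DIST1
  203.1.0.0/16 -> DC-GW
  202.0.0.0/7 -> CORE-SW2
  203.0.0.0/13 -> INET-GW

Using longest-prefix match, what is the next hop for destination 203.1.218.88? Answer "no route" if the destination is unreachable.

Routes whose prefix contains 203.1.218.88:
  202.0.0.0/7 (202.0.0.0 - 203.255.255.255) -> CORE-SW2
  203.0.0.0/13 (203.0.0.0 - 203.7.255.255) -> INET-GW
  203.1.0.0/16 (203.1.0.0 - 203.1.255.255) -> DC-GW
More-specific entries that do NOT match:
  203.1.218.80/30 (203.1.218.80 - 203.1.218.83) does not contain 203.1.218.88
  203.1.208.0/21 (203.1.208.0 - 203.1.215.255) does not contain 203.1.218.88
  203.33.208.0/20 (203.33.208.0 - 203.33.223.255) does not contain 203.1.218.88
  203.1.128.0/18 (203.1.128.0 - 203.1.191.255) does not contain 203.1.218.88
  203.3.128.0/17 (203.3.128.0 - 203.3.255.255) does not contain 203.1.218.88
Longest matching prefix is /16 -> next hop DC-GW.

DC-GW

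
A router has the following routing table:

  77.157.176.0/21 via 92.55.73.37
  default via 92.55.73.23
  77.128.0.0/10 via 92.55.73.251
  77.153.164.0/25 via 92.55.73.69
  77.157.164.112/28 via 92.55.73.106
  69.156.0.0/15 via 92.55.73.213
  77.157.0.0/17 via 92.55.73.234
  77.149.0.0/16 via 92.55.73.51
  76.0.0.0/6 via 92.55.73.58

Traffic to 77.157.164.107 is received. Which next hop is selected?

Routes whose prefix contains 77.157.164.107:
  0.0.0.0/0 (default, matches everything) -> 92.55.73.23
  76.0.0.0/6 (76.0.0.0 - 79.255.255.255) -> 92.55.73.58
  77.128.0.0/10 (77.128.0.0 - 77.191.255.255) -> 92.55.73.251
More-specific entries that do NOT match:
  77.157.164.112/28 (77.157.164.112 - 77.157.164.127) does not contain 77.157.164.107
  77.153.164.0/25 (77.153.164.0 - 77.153.164.127) does not contain 77.157.164.107
  77.157.176.0/21 (77.157.176.0 - 77.157.183.255) does not contain 77.157.164.107
  77.157.0.0/17 (77.157.0.0 - 77.157.127.255) does not contain 77.157.164.107
  77.149.0.0/16 (77.149.0.0 - 77.149.255.255) does not contain 77.157.164.107
  69.156.0.0/15 (69.156.0.0 - 69.157.255.255) does not contain 77.157.164.107
Longest matching prefix is /10 -> next hop 92.55.73.251.

92.55.73.251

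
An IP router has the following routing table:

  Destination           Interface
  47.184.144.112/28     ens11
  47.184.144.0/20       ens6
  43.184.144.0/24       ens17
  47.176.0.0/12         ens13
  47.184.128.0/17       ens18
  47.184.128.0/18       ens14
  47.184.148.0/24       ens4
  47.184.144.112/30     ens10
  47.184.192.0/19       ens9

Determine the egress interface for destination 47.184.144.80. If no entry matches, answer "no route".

Routes whose prefix contains 47.184.144.80:
  47.176.0.0/12 (47.176.0.0 - 47.191.255.255) -> ens13
  47.184.128.0/17 (47.184.128.0 - 47.184.255.255) -> ens18
  47.184.128.0/18 (47.184.128.0 - 47.184.191.255) -> ens14
  47.184.144.0/20 (47.184.144.0 - 47.184.159.255) -> ens6
More-specific entries that do NOT match:
  47.184.144.112/30 (47.184.144.112 - 47.184.144.115) does not contain 47.184.144.80
  47.184.144.112/28 (47.184.144.112 - 47.184.144.127) does not contain 47.184.144.80
  43.184.144.0/24 (43.184.144.0 - 43.184.144.255) does not contain 47.184.144.80
  47.184.148.0/24 (47.184.148.0 - 47.184.148.255) does not contain 47.184.144.80
Longest matching prefix is /20 -> interface ens6.

ens6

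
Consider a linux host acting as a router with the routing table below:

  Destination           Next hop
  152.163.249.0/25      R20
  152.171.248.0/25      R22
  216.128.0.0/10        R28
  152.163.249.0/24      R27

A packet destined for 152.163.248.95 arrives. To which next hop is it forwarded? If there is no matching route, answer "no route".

No entry's prefix contains 152.163.248.95; there is no default route.

no route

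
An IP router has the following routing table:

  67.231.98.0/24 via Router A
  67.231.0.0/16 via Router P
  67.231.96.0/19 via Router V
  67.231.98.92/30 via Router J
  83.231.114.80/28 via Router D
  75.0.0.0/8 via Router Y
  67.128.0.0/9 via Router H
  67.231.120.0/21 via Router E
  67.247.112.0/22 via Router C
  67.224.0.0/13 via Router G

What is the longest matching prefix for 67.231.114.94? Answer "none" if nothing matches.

67.231.96.0/19

Entries matching 67.231.114.94:
  67.128.0.0/9 (67.128.0.0 - 67.255.255.255)
  67.224.0.0/13 (67.224.0.0 - 67.231.255.255)
  67.231.0.0/16 (67.231.0.0 - 67.231.255.255)
  67.231.96.0/19 (67.231.96.0 - 67.231.127.255)
Most specific is 67.231.96.0/19.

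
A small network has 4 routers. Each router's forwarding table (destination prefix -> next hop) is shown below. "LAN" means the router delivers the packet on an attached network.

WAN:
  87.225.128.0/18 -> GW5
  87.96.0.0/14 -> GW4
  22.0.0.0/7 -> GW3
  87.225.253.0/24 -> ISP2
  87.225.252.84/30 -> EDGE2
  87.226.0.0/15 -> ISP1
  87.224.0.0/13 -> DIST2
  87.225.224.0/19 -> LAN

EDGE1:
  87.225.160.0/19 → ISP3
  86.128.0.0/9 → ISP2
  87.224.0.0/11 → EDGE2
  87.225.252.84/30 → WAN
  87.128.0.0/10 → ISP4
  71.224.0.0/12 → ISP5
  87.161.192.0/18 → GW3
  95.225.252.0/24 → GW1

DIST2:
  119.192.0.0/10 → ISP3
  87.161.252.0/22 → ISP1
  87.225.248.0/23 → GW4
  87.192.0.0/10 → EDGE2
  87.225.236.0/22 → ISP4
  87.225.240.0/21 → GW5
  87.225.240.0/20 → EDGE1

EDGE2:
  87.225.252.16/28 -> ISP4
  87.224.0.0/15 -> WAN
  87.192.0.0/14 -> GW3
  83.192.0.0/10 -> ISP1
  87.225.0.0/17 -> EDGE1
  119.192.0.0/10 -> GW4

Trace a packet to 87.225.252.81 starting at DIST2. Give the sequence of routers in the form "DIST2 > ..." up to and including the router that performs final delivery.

DIST2 > EDGE1 > EDGE2 > WAN

At DIST2: longest match for 87.225.252.81 is 87.225.240.0/20 -> EDGE1
At EDGE1: longest match for 87.225.252.81 is 87.224.0.0/11 -> EDGE2
At EDGE2: longest match for 87.225.252.81 is 87.224.0.0/15 -> WAN
At WAN: longest match for 87.225.252.81 is 87.225.224.0/19 -> LAN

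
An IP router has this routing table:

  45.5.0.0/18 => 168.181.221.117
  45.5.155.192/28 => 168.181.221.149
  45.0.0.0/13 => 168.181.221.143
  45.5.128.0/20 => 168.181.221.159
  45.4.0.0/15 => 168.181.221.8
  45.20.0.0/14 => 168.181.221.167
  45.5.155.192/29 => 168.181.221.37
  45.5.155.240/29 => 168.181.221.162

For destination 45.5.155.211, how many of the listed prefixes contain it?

Prefixes containing 45.5.155.211:
  45.0.0.0/13 (45.0.0.0 - 45.7.255.255)
  45.4.0.0/15 (45.4.0.0 - 45.5.255.255)
Total matching entries: 2.

2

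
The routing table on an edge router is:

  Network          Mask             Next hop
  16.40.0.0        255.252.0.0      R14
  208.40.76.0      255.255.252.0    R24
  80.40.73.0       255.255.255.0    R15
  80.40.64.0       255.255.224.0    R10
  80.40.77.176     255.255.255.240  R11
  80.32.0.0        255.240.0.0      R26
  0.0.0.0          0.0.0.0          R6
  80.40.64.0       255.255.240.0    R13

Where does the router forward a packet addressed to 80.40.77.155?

R13

Routes whose prefix contains 80.40.77.155:
  0.0.0.0/0 (default, matches everything) -> R6
  80.32.0.0/12 (80.32.0.0 - 80.47.255.255) -> R26
  80.40.64.0/19 (80.40.64.0 - 80.40.95.255) -> R10
  80.40.64.0/20 (80.40.64.0 - 80.40.79.255) -> R13
More-specific entries that do NOT match:
  80.40.77.176/28 (80.40.77.176 - 80.40.77.191) does not contain 80.40.77.155
  80.40.73.0/24 (80.40.73.0 - 80.40.73.255) does not contain 80.40.77.155
  208.40.76.0/22 (208.40.76.0 - 208.40.79.255) does not contain 80.40.77.155
Longest matching prefix is /20 -> next hop R13.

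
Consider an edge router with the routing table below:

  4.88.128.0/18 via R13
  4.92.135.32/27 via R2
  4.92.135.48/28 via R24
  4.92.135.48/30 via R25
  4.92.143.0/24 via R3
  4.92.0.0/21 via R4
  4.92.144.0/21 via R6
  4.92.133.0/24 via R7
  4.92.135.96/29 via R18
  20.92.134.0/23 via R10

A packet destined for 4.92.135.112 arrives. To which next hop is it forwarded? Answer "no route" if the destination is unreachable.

no route

No entry's prefix contains 4.92.135.112; there is no default route.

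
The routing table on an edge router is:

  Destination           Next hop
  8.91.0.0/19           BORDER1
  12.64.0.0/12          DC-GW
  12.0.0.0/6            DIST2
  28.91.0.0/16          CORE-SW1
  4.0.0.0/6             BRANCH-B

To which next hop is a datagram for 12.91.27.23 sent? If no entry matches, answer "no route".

Routes whose prefix contains 12.91.27.23:
  12.0.0.0/6 (12.0.0.0 - 15.255.255.255) -> DIST2
More-specific entries that do NOT match:
  8.91.0.0/19 (8.91.0.0 - 8.91.31.255) does not contain 12.91.27.23
  28.91.0.0/16 (28.91.0.0 - 28.91.255.255) does not contain 12.91.27.23
  12.64.0.0/12 (12.64.0.0 - 12.79.255.255) does not contain 12.91.27.23
Longest matching prefix is /6 -> next hop DIST2.

DIST2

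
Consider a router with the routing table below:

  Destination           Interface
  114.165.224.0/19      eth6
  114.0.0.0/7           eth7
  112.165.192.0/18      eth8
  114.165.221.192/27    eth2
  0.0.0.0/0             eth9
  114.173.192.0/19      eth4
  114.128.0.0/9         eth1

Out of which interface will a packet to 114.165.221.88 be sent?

eth1

Routes whose prefix contains 114.165.221.88:
  0.0.0.0/0 (default, matches everything) -> eth9
  114.0.0.0/7 (114.0.0.0 - 115.255.255.255) -> eth7
  114.128.0.0/9 (114.128.0.0 - 114.255.255.255) -> eth1
More-specific entries that do NOT match:
  114.165.221.192/27 (114.165.221.192 - 114.165.221.223) does not contain 114.165.221.88
  114.165.224.0/19 (114.165.224.0 - 114.165.255.255) does not contain 114.165.221.88
  114.173.192.0/19 (114.173.192.0 - 114.173.223.255) does not contain 114.165.221.88
  112.165.192.0/18 (112.165.192.0 - 112.165.255.255) does not contain 114.165.221.88
Longest matching prefix is /9 -> interface eth1.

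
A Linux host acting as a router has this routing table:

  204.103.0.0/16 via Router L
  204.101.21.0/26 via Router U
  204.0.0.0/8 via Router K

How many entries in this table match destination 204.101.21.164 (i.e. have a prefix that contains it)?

Prefixes containing 204.101.21.164:
  204.0.0.0/8 (204.0.0.0 - 204.255.255.255)
Total matching entries: 1.

1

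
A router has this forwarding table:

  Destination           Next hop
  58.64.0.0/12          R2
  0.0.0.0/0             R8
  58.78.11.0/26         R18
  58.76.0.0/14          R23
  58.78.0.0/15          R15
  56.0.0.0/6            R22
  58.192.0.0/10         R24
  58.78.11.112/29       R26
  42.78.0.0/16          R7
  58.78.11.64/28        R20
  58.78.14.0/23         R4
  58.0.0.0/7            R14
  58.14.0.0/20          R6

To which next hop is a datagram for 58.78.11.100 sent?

R15

Routes whose prefix contains 58.78.11.100:
  0.0.0.0/0 (default, matches everything) -> R8
  56.0.0.0/6 (56.0.0.0 - 59.255.255.255) -> R22
  58.0.0.0/7 (58.0.0.0 - 59.255.255.255) -> R14
  58.64.0.0/12 (58.64.0.0 - 58.79.255.255) -> R2
  58.76.0.0/14 (58.76.0.0 - 58.79.255.255) -> R23
  58.78.0.0/15 (58.78.0.0 - 58.79.255.255) -> R15
More-specific entries that do NOT match:
  58.78.11.112/29 (58.78.11.112 - 58.78.11.119) does not contain 58.78.11.100
  58.78.11.64/28 (58.78.11.64 - 58.78.11.79) does not contain 58.78.11.100
  58.78.11.0/26 (58.78.11.0 - 58.78.11.63) does not contain 58.78.11.100
  58.78.14.0/23 (58.78.14.0 - 58.78.15.255) does not contain 58.78.11.100
  58.14.0.0/20 (58.14.0.0 - 58.14.15.255) does not contain 58.78.11.100
  42.78.0.0/16 (42.78.0.0 - 42.78.255.255) does not contain 58.78.11.100
Longest matching prefix is /15 -> next hop R15.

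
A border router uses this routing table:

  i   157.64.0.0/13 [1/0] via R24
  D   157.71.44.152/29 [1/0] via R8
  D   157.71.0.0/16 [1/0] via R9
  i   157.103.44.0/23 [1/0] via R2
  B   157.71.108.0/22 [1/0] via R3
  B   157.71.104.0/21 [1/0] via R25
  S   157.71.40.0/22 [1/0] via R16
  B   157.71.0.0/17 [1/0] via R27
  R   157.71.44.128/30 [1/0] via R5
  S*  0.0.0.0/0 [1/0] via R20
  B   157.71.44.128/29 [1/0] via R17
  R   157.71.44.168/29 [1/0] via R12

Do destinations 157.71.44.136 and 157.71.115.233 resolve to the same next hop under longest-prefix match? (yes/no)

157.71.44.136: longest match 157.71.0.0/17 -> R27
157.71.115.233: longest match 157.71.0.0/17 -> R27

yes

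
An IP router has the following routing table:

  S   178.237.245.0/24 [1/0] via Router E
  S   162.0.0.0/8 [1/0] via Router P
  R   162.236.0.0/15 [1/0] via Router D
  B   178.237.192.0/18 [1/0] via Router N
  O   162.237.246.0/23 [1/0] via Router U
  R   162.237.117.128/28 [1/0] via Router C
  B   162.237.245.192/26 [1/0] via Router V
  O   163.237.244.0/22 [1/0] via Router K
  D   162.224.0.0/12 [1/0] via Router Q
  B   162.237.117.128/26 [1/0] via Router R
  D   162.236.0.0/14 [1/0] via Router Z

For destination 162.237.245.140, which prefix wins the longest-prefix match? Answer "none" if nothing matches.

162.236.0.0/15

Entries matching 162.237.245.140:
  162.0.0.0/8 (162.0.0.0 - 162.255.255.255)
  162.224.0.0/12 (162.224.0.0 - 162.239.255.255)
  162.236.0.0/14 (162.236.0.0 - 162.239.255.255)
  162.236.0.0/15 (162.236.0.0 - 162.237.255.255)
Most specific is 162.236.0.0/15.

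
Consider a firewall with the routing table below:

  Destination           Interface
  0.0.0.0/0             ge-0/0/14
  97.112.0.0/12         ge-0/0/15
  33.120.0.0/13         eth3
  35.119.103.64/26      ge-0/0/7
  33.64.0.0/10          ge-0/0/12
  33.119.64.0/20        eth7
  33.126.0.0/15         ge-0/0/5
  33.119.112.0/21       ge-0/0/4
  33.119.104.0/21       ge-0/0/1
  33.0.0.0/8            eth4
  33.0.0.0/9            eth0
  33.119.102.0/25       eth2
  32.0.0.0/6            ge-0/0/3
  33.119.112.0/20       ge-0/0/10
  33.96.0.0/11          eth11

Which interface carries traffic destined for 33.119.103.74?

Routes whose prefix contains 33.119.103.74:
  0.0.0.0/0 (default, matches everything) -> ge-0/0/14
  32.0.0.0/6 (32.0.0.0 - 35.255.255.255) -> ge-0/0/3
  33.0.0.0/8 (33.0.0.0 - 33.255.255.255) -> eth4
  33.0.0.0/9 (33.0.0.0 - 33.127.255.255) -> eth0
  33.64.0.0/10 (33.64.0.0 - 33.127.255.255) -> ge-0/0/12
  33.96.0.0/11 (33.96.0.0 - 33.127.255.255) -> eth11
More-specific entries that do NOT match:
  35.119.103.64/26 (35.119.103.64 - 35.119.103.127) does not contain 33.119.103.74
  33.119.102.0/25 (33.119.102.0 - 33.119.102.127) does not contain 33.119.103.74
  33.119.112.0/21 (33.119.112.0 - 33.119.119.255) does not contain 33.119.103.74
  33.119.104.0/21 (33.119.104.0 - 33.119.111.255) does not contain 33.119.103.74
  33.119.64.0/20 (33.119.64.0 - 33.119.79.255) does not contain 33.119.103.74
  33.119.112.0/20 (33.119.112.0 - 33.119.127.255) does not contain 33.119.103.74
  33.126.0.0/15 (33.126.0.0 - 33.127.255.255) does not contain 33.119.103.74
  33.120.0.0/13 (33.120.0.0 - 33.127.255.255) does not contain 33.119.103.74
  97.112.0.0/12 (97.112.0.0 - 97.127.255.255) does not contain 33.119.103.74
Longest matching prefix is /11 -> interface eth11.

eth11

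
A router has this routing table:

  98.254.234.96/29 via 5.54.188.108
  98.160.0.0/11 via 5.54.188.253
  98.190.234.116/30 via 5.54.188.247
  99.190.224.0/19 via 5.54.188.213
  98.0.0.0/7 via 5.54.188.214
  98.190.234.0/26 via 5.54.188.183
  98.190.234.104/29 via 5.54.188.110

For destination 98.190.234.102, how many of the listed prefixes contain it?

Prefixes containing 98.190.234.102:
  98.0.0.0/7 (98.0.0.0 - 99.255.255.255)
  98.160.0.0/11 (98.160.0.0 - 98.191.255.255)
Total matching entries: 2.

2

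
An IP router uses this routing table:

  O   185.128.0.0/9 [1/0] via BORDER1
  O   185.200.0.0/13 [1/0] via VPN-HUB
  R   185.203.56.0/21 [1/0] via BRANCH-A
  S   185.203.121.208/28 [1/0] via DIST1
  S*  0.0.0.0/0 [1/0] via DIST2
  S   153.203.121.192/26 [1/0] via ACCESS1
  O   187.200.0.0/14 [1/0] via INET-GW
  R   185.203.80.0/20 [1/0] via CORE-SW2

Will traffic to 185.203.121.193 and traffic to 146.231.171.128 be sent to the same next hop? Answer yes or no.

no

185.203.121.193: longest match 185.200.0.0/13 -> VPN-HUB
146.231.171.128: longest match 0.0.0.0/0 -> DIST2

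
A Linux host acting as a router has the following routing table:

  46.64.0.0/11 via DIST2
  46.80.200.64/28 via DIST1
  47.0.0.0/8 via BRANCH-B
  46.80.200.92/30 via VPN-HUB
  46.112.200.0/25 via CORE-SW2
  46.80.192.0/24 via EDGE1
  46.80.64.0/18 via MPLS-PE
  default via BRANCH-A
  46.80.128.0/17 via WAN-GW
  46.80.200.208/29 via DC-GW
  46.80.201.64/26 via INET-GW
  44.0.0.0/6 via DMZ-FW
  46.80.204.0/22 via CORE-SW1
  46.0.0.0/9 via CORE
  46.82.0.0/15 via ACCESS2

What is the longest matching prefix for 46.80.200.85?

Entries matching 46.80.200.85:
  0.0.0.0/0 (default, matches everything)
  44.0.0.0/6 (44.0.0.0 - 47.255.255.255)
  46.0.0.0/9 (46.0.0.0 - 46.127.255.255)
  46.64.0.0/11 (46.64.0.0 - 46.95.255.255)
  46.80.128.0/17 (46.80.128.0 - 46.80.255.255)
Most specific is 46.80.128.0/17.

46.80.128.0/17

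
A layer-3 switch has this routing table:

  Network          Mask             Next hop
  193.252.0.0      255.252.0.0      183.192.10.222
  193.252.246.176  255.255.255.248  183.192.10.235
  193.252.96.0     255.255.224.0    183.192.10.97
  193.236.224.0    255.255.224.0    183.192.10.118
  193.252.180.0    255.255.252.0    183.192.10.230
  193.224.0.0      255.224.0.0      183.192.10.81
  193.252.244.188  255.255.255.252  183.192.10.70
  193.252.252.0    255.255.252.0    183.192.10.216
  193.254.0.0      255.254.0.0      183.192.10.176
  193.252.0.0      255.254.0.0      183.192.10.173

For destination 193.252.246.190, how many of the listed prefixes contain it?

Prefixes containing 193.252.246.190:
  193.224.0.0/11 (193.224.0.0 - 193.255.255.255)
  193.252.0.0/14 (193.252.0.0 - 193.255.255.255)
  193.252.0.0/15 (193.252.0.0 - 193.253.255.255)
Total matching entries: 3.

3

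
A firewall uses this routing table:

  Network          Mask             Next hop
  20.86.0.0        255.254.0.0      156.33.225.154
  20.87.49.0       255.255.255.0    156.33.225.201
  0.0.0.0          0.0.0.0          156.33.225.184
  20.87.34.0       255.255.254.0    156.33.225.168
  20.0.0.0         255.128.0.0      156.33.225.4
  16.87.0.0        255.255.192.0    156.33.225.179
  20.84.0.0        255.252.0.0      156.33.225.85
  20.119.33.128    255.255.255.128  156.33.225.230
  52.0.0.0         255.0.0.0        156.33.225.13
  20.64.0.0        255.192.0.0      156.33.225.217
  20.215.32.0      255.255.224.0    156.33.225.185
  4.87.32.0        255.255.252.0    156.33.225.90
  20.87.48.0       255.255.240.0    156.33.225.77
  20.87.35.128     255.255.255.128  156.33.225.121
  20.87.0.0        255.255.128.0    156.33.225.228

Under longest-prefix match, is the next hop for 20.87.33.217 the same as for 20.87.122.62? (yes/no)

yes

20.87.33.217: longest match 20.87.0.0/17 -> 156.33.225.228
20.87.122.62: longest match 20.87.0.0/17 -> 156.33.225.228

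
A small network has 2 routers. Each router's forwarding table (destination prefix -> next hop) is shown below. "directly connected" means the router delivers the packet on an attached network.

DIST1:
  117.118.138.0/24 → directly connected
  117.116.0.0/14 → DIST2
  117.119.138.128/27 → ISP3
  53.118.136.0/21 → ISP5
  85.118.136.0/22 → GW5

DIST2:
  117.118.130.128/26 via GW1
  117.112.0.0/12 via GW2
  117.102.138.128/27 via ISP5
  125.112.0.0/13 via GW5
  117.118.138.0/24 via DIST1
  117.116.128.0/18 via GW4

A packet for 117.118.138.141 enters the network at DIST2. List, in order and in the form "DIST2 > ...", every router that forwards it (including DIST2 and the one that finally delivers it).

At DIST2: longest match for 117.118.138.141 is 117.118.138.0/24 -> DIST1
At DIST1: longest match for 117.118.138.141 is 117.118.138.0/24 -> directly connected

DIST2 > DIST1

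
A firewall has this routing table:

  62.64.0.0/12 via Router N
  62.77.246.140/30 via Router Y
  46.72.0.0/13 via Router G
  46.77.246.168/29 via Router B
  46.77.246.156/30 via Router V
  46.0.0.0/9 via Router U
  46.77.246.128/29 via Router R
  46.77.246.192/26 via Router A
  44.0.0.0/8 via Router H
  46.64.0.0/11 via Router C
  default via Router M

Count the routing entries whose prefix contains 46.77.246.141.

4

Prefixes containing 46.77.246.141:
  0.0.0.0/0 (default, matches everything)
  46.0.0.0/9 (46.0.0.0 - 46.127.255.255)
  46.64.0.0/11 (46.64.0.0 - 46.95.255.255)
  46.72.0.0/13 (46.72.0.0 - 46.79.255.255)
Total matching entries: 4.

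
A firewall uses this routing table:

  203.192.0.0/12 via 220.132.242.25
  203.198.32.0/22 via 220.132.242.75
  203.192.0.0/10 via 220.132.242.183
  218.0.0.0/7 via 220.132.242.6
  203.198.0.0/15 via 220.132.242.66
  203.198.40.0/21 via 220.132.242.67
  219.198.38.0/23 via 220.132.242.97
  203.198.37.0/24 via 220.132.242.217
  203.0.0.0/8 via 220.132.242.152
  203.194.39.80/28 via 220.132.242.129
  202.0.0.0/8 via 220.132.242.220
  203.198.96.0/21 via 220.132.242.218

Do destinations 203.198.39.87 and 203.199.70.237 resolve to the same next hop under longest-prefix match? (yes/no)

203.198.39.87: longest match 203.198.0.0/15 -> 220.132.242.66
203.199.70.237: longest match 203.198.0.0/15 -> 220.132.242.66

yes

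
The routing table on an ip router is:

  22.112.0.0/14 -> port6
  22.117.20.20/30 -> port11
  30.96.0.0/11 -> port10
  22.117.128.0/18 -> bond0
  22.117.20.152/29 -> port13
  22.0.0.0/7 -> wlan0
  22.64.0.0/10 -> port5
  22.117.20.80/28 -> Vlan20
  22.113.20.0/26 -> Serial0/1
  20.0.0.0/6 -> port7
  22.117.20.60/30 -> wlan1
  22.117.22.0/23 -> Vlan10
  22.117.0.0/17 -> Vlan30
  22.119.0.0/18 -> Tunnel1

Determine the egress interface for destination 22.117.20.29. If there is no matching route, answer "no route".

Vlan30

Routes whose prefix contains 22.117.20.29:
  20.0.0.0/6 (20.0.0.0 - 23.255.255.255) -> port7
  22.0.0.0/7 (22.0.0.0 - 23.255.255.255) -> wlan0
  22.64.0.0/10 (22.64.0.0 - 22.127.255.255) -> port5
  22.117.0.0/17 (22.117.0.0 - 22.117.127.255) -> Vlan30
More-specific entries that do NOT match:
  22.117.20.20/30 (22.117.20.20 - 22.117.20.23) does not contain 22.117.20.29
  22.117.20.60/30 (22.117.20.60 - 22.117.20.63) does not contain 22.117.20.29
  22.117.20.152/29 (22.117.20.152 - 22.117.20.159) does not contain 22.117.20.29
  22.117.20.80/28 (22.117.20.80 - 22.117.20.95) does not contain 22.117.20.29
  22.113.20.0/26 (22.113.20.0 - 22.113.20.63) does not contain 22.117.20.29
  22.117.22.0/23 (22.117.22.0 - 22.117.23.255) does not contain 22.117.20.29
  22.117.128.0/18 (22.117.128.0 - 22.117.191.255) does not contain 22.117.20.29
  22.119.0.0/18 (22.119.0.0 - 22.119.63.255) does not contain 22.117.20.29
Longest matching prefix is /17 -> interface Vlan30.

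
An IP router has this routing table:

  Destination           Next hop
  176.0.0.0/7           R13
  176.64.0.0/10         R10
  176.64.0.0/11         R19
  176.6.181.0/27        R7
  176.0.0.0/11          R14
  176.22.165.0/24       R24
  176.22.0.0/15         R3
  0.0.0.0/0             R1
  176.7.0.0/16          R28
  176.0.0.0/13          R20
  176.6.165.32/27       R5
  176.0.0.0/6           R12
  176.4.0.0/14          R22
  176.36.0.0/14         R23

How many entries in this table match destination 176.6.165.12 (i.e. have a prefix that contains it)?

Prefixes containing 176.6.165.12:
  0.0.0.0/0 (default, matches everything)
  176.0.0.0/6 (176.0.0.0 - 179.255.255.255)
  176.0.0.0/7 (176.0.0.0 - 177.255.255.255)
  176.0.0.0/11 (176.0.0.0 - 176.31.255.255)
  176.0.0.0/13 (176.0.0.0 - 176.7.255.255)
  176.4.0.0/14 (176.4.0.0 - 176.7.255.255)
Total matching entries: 6.

6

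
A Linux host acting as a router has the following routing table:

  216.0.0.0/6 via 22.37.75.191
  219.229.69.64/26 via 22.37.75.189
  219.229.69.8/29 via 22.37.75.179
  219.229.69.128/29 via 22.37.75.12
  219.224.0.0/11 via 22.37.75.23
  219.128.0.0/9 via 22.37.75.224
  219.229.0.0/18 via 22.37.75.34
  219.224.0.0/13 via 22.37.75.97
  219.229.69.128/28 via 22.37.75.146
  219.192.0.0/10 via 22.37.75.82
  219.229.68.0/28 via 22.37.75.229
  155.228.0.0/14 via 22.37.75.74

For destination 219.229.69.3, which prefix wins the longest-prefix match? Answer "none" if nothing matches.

Entries matching 219.229.69.3:
  216.0.0.0/6 (216.0.0.0 - 219.255.255.255)
  219.128.0.0/9 (219.128.0.0 - 219.255.255.255)
  219.192.0.0/10 (219.192.0.0 - 219.255.255.255)
  219.224.0.0/11 (219.224.0.0 - 219.255.255.255)
  219.224.0.0/13 (219.224.0.0 - 219.231.255.255)
Most specific is 219.224.0.0/13.

219.224.0.0/13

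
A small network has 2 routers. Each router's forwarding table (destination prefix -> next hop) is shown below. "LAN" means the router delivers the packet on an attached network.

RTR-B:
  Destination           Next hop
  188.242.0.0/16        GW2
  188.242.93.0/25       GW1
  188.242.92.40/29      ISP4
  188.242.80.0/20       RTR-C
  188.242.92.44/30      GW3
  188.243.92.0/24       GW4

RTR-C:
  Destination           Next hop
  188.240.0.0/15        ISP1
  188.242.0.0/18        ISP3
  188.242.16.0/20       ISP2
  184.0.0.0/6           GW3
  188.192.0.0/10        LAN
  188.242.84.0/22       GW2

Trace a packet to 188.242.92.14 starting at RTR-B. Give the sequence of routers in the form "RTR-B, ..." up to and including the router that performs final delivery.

At RTR-B: longest match for 188.242.92.14 is 188.242.80.0/20 -> RTR-C
At RTR-C: longest match for 188.242.92.14 is 188.192.0.0/10 -> LAN

RTR-B, RTR-C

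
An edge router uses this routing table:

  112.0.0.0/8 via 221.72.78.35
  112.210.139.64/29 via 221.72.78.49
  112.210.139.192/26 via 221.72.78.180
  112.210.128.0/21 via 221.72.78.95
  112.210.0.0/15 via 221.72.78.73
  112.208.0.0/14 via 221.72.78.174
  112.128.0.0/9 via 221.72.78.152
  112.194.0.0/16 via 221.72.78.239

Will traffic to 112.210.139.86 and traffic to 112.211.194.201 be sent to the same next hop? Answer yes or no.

yes

112.210.139.86: longest match 112.210.0.0/15 -> 221.72.78.73
112.211.194.201: longest match 112.210.0.0/15 -> 221.72.78.73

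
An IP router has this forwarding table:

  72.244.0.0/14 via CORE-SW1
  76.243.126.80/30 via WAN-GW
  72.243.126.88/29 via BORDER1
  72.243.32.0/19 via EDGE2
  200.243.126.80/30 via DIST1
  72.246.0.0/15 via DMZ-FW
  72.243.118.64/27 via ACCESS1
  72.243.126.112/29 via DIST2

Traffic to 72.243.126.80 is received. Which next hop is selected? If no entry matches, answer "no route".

no route

No entry's prefix contains 72.243.126.80; there is no default route.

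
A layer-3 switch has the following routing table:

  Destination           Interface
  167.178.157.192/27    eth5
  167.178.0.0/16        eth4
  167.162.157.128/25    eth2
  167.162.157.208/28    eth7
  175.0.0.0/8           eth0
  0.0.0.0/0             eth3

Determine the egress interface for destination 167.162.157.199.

Routes whose prefix contains 167.162.157.199:
  0.0.0.0/0 (default, matches everything) -> eth3
  167.162.157.128/25 (167.162.157.128 - 167.162.157.255) -> eth2
More-specific entries that do NOT match:
  167.162.157.208/28 (167.162.157.208 - 167.162.157.223) does not contain 167.162.157.199
  167.178.157.192/27 (167.178.157.192 - 167.178.157.223) does not contain 167.162.157.199
Longest matching prefix is /25 -> interface eth2.

eth2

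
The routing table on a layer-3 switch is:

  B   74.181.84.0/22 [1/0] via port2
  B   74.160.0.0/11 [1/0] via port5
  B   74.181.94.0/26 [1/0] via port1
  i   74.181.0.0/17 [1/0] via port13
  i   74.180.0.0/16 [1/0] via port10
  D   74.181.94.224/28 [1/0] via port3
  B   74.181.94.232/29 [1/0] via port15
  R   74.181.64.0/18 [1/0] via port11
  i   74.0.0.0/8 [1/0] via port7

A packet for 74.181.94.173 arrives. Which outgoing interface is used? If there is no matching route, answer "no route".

port11

Routes whose prefix contains 74.181.94.173:
  74.0.0.0/8 (74.0.0.0 - 74.255.255.255) -> port7
  74.160.0.0/11 (74.160.0.0 - 74.191.255.255) -> port5
  74.181.0.0/17 (74.181.0.0 - 74.181.127.255) -> port13
  74.181.64.0/18 (74.181.64.0 - 74.181.127.255) -> port11
More-specific entries that do NOT match:
  74.181.94.232/29 (74.181.94.232 - 74.181.94.239) does not contain 74.181.94.173
  74.181.94.224/28 (74.181.94.224 - 74.181.94.239) does not contain 74.181.94.173
  74.181.94.0/26 (74.181.94.0 - 74.181.94.63) does not contain 74.181.94.173
  74.181.84.0/22 (74.181.84.0 - 74.181.87.255) does not contain 74.181.94.173
Longest matching prefix is /18 -> interface port11.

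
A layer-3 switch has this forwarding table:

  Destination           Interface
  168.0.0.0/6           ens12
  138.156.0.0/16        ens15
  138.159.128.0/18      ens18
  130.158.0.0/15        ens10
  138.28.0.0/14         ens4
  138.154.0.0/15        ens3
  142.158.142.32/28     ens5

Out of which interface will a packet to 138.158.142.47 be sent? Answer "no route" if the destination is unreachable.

No entry's prefix contains 138.158.142.47; there is no default route.

no route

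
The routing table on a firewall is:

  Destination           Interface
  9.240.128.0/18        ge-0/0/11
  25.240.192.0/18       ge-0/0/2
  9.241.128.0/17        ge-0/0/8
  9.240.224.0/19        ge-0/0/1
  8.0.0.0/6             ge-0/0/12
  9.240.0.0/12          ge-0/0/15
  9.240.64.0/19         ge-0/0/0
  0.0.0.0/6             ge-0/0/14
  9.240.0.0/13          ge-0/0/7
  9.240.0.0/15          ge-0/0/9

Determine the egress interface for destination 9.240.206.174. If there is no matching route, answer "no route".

ge-0/0/9

Routes whose prefix contains 9.240.206.174:
  8.0.0.0/6 (8.0.0.0 - 11.255.255.255) -> ge-0/0/12
  9.240.0.0/12 (9.240.0.0 - 9.255.255.255) -> ge-0/0/15
  9.240.0.0/13 (9.240.0.0 - 9.247.255.255) -> ge-0/0/7
  9.240.0.0/15 (9.240.0.0 - 9.241.255.255) -> ge-0/0/9
More-specific entries that do NOT match:
  9.240.224.0/19 (9.240.224.0 - 9.240.255.255) does not contain 9.240.206.174
  9.240.64.0/19 (9.240.64.0 - 9.240.95.255) does not contain 9.240.206.174
  9.240.128.0/18 (9.240.128.0 - 9.240.191.255) does not contain 9.240.206.174
  25.240.192.0/18 (25.240.192.0 - 25.240.255.255) does not contain 9.240.206.174
  9.241.128.0/17 (9.241.128.0 - 9.241.255.255) does not contain 9.240.206.174
Longest matching prefix is /15 -> interface ge-0/0/9.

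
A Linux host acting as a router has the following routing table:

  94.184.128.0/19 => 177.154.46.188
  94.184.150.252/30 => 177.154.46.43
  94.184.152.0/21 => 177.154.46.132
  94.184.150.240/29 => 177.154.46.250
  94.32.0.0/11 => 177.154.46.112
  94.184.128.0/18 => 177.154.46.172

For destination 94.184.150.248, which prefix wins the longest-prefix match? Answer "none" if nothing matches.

94.184.128.0/19

Entries matching 94.184.150.248:
  94.184.128.0/18 (94.184.128.0 - 94.184.191.255)
  94.184.128.0/19 (94.184.128.0 - 94.184.159.255)
Most specific is 94.184.128.0/19.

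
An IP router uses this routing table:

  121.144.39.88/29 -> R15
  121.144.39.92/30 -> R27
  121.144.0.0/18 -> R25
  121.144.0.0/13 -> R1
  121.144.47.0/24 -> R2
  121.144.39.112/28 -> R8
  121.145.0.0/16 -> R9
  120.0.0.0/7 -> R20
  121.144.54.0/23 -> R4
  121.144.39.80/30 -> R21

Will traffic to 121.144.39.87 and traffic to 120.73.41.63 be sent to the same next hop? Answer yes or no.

121.144.39.87: longest match 121.144.0.0/18 -> R25
120.73.41.63: longest match 120.0.0.0/7 -> R20

no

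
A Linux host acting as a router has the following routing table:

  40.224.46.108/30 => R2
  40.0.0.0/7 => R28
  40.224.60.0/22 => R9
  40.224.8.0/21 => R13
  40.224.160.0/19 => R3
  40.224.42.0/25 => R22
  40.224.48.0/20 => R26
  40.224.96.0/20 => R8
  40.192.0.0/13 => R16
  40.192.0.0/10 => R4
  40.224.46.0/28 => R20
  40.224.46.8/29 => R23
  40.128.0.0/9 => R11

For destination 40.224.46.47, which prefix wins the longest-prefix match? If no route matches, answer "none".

Entries matching 40.224.46.47:
  40.0.0.0/7 (40.0.0.0 - 41.255.255.255)
  40.128.0.0/9 (40.128.0.0 - 40.255.255.255)
  40.192.0.0/10 (40.192.0.0 - 40.255.255.255)
Most specific is 40.192.0.0/10.

40.192.0.0/10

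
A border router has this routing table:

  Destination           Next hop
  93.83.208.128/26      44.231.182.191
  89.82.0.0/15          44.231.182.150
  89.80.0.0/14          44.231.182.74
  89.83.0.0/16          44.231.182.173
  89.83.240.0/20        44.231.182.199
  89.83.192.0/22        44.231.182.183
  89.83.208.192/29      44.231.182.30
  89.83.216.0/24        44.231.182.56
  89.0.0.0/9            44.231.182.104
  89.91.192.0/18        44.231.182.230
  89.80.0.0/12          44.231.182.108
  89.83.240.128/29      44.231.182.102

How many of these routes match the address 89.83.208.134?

5

Prefixes containing 89.83.208.134:
  89.0.0.0/9 (89.0.0.0 - 89.127.255.255)
  89.80.0.0/12 (89.80.0.0 - 89.95.255.255)
  89.80.0.0/14 (89.80.0.0 - 89.83.255.255)
  89.82.0.0/15 (89.82.0.0 - 89.83.255.255)
  89.83.0.0/16 (89.83.0.0 - 89.83.255.255)
Total matching entries: 5.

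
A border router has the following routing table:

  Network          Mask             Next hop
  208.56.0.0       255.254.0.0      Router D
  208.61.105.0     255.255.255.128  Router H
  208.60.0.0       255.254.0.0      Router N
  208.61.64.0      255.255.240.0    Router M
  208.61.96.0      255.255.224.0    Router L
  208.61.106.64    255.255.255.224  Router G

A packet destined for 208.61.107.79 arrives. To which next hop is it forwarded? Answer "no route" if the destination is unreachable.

Routes whose prefix contains 208.61.107.79:
  208.60.0.0/15 (208.60.0.0 - 208.61.255.255) -> Router N
  208.61.96.0/19 (208.61.96.0 - 208.61.127.255) -> Router L
More-specific entries that do NOT match:
  208.61.106.64/27 (208.61.106.64 - 208.61.106.95) does not contain 208.61.107.79
  208.61.105.0/25 (208.61.105.0 - 208.61.105.127) does not contain 208.61.107.79
  208.61.64.0/20 (208.61.64.0 - 208.61.79.255) does not contain 208.61.107.79
Longest matching prefix is /19 -> next hop Router L.

Router L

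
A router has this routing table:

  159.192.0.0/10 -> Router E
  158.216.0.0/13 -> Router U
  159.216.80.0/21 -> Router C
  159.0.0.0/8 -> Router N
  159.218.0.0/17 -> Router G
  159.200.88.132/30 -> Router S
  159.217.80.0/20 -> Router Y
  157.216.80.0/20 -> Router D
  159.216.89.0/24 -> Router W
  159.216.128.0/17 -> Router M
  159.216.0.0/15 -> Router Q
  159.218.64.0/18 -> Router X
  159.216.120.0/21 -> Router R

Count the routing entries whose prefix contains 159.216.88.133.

3

Prefixes containing 159.216.88.133:
  159.0.0.0/8 (159.0.0.0 - 159.255.255.255)
  159.192.0.0/10 (159.192.0.0 - 159.255.255.255)
  159.216.0.0/15 (159.216.0.0 - 159.217.255.255)
Total matching entries: 3.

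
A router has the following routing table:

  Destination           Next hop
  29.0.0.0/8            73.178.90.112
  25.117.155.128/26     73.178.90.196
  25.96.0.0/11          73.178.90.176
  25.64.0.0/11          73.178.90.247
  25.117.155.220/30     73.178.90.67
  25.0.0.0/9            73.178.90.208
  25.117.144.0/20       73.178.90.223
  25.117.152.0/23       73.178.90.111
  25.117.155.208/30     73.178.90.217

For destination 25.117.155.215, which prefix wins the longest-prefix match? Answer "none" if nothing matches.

Entries matching 25.117.155.215:
  25.0.0.0/9 (25.0.0.0 - 25.127.255.255)
  25.96.0.0/11 (25.96.0.0 - 25.127.255.255)
  25.117.144.0/20 (25.117.144.0 - 25.117.159.255)
Most specific is 25.117.144.0/20.

25.117.144.0/20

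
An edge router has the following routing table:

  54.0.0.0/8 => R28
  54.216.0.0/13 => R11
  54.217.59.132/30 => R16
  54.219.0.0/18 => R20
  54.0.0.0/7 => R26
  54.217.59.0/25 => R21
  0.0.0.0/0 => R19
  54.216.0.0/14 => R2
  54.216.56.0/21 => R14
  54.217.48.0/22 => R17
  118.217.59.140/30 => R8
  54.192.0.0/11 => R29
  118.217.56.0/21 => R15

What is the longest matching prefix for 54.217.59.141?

Entries matching 54.217.59.141:
  0.0.0.0/0 (default, matches everything)
  54.0.0.0/7 (54.0.0.0 - 55.255.255.255)
  54.0.0.0/8 (54.0.0.0 - 54.255.255.255)
  54.192.0.0/11 (54.192.0.0 - 54.223.255.255)
  54.216.0.0/13 (54.216.0.0 - 54.223.255.255)
  54.216.0.0/14 (54.216.0.0 - 54.219.255.255)
Most specific is 54.216.0.0/14.

54.216.0.0/14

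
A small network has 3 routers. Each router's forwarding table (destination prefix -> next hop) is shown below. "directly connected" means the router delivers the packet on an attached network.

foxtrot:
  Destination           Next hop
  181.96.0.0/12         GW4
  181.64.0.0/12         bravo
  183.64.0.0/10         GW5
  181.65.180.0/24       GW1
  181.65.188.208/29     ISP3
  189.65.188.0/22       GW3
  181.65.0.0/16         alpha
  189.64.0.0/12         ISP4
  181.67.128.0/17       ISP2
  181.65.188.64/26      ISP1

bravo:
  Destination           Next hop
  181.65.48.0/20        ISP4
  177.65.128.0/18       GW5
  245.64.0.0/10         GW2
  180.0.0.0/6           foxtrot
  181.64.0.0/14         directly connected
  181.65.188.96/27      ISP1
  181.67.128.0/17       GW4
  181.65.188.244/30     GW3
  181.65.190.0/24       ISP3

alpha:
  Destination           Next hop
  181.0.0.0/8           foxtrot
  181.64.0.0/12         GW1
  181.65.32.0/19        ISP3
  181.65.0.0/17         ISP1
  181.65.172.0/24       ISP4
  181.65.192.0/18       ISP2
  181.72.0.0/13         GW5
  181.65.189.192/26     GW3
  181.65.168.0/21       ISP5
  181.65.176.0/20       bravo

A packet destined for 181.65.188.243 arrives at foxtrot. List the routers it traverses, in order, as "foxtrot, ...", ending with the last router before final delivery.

foxtrot, alpha, bravo

At foxtrot: longest match for 181.65.188.243 is 181.65.0.0/16 -> alpha
At alpha: longest match for 181.65.188.243 is 181.65.176.0/20 -> bravo
At bravo: longest match for 181.65.188.243 is 181.64.0.0/14 -> directly connected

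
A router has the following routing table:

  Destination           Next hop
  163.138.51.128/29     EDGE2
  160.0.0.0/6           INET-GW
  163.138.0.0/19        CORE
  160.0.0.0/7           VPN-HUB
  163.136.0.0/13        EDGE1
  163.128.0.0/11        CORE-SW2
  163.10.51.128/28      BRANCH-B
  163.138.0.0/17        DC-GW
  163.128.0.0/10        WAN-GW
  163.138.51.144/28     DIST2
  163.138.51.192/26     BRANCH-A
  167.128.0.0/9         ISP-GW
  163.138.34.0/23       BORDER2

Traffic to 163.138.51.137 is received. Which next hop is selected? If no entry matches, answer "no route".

Routes whose prefix contains 163.138.51.137:
  160.0.0.0/6 (160.0.0.0 - 163.255.255.255) -> INET-GW
  163.128.0.0/10 (163.128.0.0 - 163.191.255.255) -> WAN-GW
  163.128.0.0/11 (163.128.0.0 - 163.159.255.255) -> CORE-SW2
  163.136.0.0/13 (163.136.0.0 - 163.143.255.255) -> EDGE1
  163.138.0.0/17 (163.138.0.0 - 163.138.127.255) -> DC-GW
More-specific entries that do NOT match:
  163.138.51.128/29 (163.138.51.128 - 163.138.51.135) does not contain 163.138.51.137
  163.10.51.128/28 (163.10.51.128 - 163.10.51.143) does not contain 163.138.51.137
  163.138.51.144/28 (163.138.51.144 - 163.138.51.159) does not contain 163.138.51.137
  163.138.51.192/26 (163.138.51.192 - 163.138.51.255) does not contain 163.138.51.137
  163.138.34.0/23 (163.138.34.0 - 163.138.35.255) does not contain 163.138.51.137
  163.138.0.0/19 (163.138.0.0 - 163.138.31.255) does not contain 163.138.51.137
Longest matching prefix is /17 -> next hop DC-GW.

DC-GW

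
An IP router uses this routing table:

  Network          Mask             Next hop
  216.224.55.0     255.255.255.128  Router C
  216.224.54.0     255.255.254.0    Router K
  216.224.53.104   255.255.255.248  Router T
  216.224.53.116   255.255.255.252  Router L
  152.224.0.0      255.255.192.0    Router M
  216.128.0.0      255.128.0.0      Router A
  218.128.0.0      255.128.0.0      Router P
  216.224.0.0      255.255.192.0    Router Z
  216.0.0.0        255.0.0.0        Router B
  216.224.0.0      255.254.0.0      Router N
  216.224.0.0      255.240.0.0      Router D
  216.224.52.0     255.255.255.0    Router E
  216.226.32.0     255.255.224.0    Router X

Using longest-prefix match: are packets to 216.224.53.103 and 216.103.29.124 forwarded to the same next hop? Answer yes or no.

216.224.53.103: longest match 216.224.0.0/18 -> Router Z
216.103.29.124: longest match 216.0.0.0/8 -> Router B

no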